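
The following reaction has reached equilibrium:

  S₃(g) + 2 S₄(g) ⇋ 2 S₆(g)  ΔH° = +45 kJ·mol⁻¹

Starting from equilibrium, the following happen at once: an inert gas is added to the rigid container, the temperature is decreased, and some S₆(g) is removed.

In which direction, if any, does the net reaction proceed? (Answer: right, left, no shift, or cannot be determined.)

cannot be determined

At constant volume, adding an inert gas leaves every reacting species' partial pressure unchanged, so Q is unchanged — no shift from this change.
The forward reaction is endothermic. Lowering T favours the exothermic direction — shift to the left.
Removing S₆ (g), a product, drives the reaction to the right.
The individual effects push in opposite directions; without quantitative information the net direction cannot be determined.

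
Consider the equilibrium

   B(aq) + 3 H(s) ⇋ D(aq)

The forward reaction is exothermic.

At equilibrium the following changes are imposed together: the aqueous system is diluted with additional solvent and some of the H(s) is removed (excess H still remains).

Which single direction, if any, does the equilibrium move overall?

no shift

Dilution scales every aqueous concentration by the same factor. Δn_aq = 1 − 1 = 0, so Q is unchanged — no shift.
H is a pure solid; its activity is 1 regardless of amount, so Q is unaffected — no shift from this change.
None of the changes alters Q relative to K, so there is no net shift.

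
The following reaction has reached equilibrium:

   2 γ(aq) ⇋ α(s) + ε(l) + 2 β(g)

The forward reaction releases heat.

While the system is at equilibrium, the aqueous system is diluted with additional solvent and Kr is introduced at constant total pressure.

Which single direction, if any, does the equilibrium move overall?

cannot be determined

Dilution lowers every aqueous concentration by the same factor. Δn_aq = 0 − 2 = -2, so the system shifts toward the side with more dissolved moles — to the left.
Adding inert gas at constant total pressure expands the volume and lowers every reacting partial pressure. With Δn_gas = 2 − 0 = +2, Q moves away from K toward the side with fewer gas moles, so the system shifts toward the side with more gas moles — to the right.
The individual effects push in opposite directions; without quantitative information the net direction cannot be determined.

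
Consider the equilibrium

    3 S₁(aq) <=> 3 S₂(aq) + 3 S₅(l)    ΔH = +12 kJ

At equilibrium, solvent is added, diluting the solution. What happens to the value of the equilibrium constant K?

The equilibrium constant depends only on temperature. This perturbation changes neither the position of equilibrium nor K.

unchanged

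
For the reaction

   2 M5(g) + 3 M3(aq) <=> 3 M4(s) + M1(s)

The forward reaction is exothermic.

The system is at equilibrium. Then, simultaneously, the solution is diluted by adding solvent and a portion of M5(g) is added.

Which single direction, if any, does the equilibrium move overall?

Dilution lowers every aqueous concentration by the same factor. Δn_aq = 0 − 3 = -3, so the system shifts toward the side with more dissolved moles — to the left.
Adding M5 (g), a reactant, drives the reaction to the right.
The individual effects push in opposite directions; without quantitative information the net direction cannot be determined.

cannot be determined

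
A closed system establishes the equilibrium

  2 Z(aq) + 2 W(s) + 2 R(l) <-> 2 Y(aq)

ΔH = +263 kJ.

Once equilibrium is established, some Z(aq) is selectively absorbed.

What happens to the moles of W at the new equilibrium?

Removing Z (aq), a reactant, drives the reaction to the left.
The net shift is to the left. W is a reactant, so its amount increases.

increases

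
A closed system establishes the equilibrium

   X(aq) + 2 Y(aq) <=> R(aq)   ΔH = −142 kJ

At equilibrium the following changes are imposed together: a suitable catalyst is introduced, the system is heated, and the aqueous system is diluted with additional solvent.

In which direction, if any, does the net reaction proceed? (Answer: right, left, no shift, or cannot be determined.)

A catalyst speeds both forward and reverse rates equally; it changes neither Q nor K — no shift from this change.
The forward reaction is exothermic. Raising T favours the endothermic direction — shift to the left.
Dilution lowers every aqueous concentration by the same factor. Δn_aq = 1 − 3 = -2, so the system shifts toward the side with more dissolved moles — to the left.
Only the nonzero effect(s) matter; the net shift is to the left.

left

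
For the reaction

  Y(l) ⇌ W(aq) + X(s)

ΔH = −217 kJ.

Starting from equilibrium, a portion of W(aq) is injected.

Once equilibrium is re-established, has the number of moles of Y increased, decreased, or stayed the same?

increases

Adding W (aq), a product, drives the reaction to the left.
The net shift is to the left. Y is a reactant, so its amount increases.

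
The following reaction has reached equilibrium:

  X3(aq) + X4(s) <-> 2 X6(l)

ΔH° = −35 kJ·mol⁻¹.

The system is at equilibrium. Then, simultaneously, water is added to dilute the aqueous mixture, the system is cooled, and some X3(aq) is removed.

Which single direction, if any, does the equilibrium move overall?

Dilution lowers every aqueous concentration by the same factor. Δn_aq = 0 − 1 = -1, so the system shifts toward the side with more dissolved moles — to the left.
The forward reaction is exothermic. Lowering T favours the exothermic direction — shift to the right.
Removing X3 (aq), a reactant, drives the reaction to the left.
The individual effects push in opposite directions; without quantitative information the net direction cannot be determined.

cannot be determined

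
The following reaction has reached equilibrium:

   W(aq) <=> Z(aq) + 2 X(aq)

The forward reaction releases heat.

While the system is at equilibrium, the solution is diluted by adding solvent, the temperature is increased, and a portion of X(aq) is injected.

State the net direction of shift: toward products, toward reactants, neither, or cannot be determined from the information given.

Dilution lowers every aqueous concentration by the same factor. Δn_aq = 3 − 1 = +2, so the system shifts toward the side with more dissolved moles — to the right.
The forward reaction is exothermic. Raising T favours the endothermic direction — shift to the left.
Adding X (aq), a product, drives the reaction to the left.
The individual effects push in opposite directions; without quantitative information the net direction cannot be determined.

cannot be determined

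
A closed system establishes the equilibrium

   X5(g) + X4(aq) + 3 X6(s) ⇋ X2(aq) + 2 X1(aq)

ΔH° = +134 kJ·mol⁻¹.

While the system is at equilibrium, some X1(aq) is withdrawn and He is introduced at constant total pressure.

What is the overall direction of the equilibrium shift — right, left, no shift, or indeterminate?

cannot be determined

Removing X1 (aq), a product, drives the reaction to the right.
Adding inert gas at constant total pressure expands the volume and lowers every reacting partial pressure. With Δn_gas = 0 − 1 = -1, Q moves away from K toward the side with fewer gas moles, so the system shifts toward the side with more gas moles — to the left.
The individual effects push in opposite directions; without quantitative information the net direction cannot be determined.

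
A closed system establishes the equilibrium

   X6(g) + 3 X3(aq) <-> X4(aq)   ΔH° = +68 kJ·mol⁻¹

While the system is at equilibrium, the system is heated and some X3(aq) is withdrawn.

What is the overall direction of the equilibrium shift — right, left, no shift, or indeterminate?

cannot be determined

The forward reaction is endothermic. Raising T favours the endothermic direction — shift to the right.
Removing X3 (aq), a reactant, drives the reaction to the left.
The individual effects push in opposite directions; without quantitative information the net direction cannot be determined.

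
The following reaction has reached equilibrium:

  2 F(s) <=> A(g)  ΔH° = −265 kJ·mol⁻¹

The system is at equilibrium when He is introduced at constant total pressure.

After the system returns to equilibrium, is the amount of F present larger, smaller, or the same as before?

decreases

Adding inert gas at constant total pressure expands the volume and lowers every reacting partial pressure. With Δn_gas = 1 − 0 = +1, Q moves away from K toward the side with fewer gas moles, so the system shifts toward the side with more gas moles — to the right.
The net shift is to the right. F is a reactant, so its amount decreases.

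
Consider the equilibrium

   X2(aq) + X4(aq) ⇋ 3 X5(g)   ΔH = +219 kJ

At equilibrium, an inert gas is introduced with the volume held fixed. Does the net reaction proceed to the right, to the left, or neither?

At constant volume, adding an inert gas leaves every reacting species' partial pressure unchanged, so Q is unchanged — no shift from this change.

no shift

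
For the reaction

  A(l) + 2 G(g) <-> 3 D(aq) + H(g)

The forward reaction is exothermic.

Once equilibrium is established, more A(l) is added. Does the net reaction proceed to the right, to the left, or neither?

A is a pure liquid; its activity is 1 regardless of amount, so Q is unaffected — no shift from this change.

no shift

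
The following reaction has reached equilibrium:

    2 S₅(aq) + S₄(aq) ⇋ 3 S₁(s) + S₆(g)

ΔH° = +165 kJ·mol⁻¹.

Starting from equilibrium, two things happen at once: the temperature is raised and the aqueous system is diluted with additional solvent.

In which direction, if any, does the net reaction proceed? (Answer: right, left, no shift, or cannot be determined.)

The forward reaction is endothermic. Raising T favours the endothermic direction — shift to the right.
Dilution lowers every aqueous concentration by the same factor. Δn_aq = 0 − 3 = -3, so the system shifts toward the side with more dissolved moles — to the left.
The individual effects push in opposite directions; without quantitative information the net direction cannot be determined.

cannot be determined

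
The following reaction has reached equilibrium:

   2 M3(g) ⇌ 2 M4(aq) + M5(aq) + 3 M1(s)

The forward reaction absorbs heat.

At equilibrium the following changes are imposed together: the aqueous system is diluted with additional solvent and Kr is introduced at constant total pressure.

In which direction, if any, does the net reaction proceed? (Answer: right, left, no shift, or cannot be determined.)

cannot be determined

Dilution lowers every aqueous concentration by the same factor. Δn_aq = 3 − 0 = +3, so the system shifts toward the side with more dissolved moles — to the right.
Adding inert gas at constant total pressure expands the volume and lowers every reacting partial pressure. With Δn_gas = 0 − 2 = -2, Q moves away from K toward the side with fewer gas moles, so the system shifts toward the side with more gas moles — to the left.
The individual effects push in opposite directions; without quantitative information the net direction cannot be determined.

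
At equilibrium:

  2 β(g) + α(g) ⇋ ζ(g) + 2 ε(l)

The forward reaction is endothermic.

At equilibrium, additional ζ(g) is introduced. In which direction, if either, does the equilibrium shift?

Adding ζ (g), a product, drives the reaction to the left.

left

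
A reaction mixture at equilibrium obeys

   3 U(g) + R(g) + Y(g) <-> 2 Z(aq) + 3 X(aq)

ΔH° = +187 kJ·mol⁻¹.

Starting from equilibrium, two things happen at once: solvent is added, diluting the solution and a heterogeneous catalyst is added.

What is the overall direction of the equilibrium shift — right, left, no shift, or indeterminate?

right

Dilution lowers every aqueous concentration by the same factor. Δn_aq = 5 − 0 = +5, so the system shifts toward the side with more dissolved moles — to the right.
A catalyst speeds both forward and reverse rates equally; it changes neither Q nor K — no shift from this change.
Only the nonzero effect(s) matter; the net shift is to the right.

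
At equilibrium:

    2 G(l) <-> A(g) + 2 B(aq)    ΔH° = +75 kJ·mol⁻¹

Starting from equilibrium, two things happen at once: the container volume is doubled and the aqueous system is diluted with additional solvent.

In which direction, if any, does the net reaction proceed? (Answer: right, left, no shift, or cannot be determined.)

Gas moles: reactants 0, products 1 (Δn_gas = +1). Expansion shifts the system toward the side with more moles of gas — to the right.
Dilution lowers every aqueous concentration by the same factor. Δn_aq = 2 − 0 = +2, so the system shifts toward the side with more dissolved moles — to the right.
All effects act in the same direction — net shift to the right.

right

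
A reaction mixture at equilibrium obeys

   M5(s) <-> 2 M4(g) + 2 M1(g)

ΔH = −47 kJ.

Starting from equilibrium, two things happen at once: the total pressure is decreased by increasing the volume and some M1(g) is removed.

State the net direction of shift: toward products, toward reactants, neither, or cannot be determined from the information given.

right

Gas moles: reactants 0, products 4 (Δn_gas = +4). Expansion shifts the system toward the side with more moles of gas — to the right.
Removing M1 (g), a product, drives the reaction to the right.
All effects act in the same direction — net shift to the right.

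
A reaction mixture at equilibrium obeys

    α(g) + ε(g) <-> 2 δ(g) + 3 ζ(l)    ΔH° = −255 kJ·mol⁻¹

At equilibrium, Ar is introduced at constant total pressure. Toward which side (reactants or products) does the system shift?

no shift

Adding inert gas at constant total pressure expands the volume, scaling every reacting partial pressure by the same factor. Δn_gas = 2 − 2 = 0, so Q is unchanged — no shift.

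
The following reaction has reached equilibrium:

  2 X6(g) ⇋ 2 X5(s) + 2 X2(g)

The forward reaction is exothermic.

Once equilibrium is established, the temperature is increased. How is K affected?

K depends on temperature via the van 't Hoff relation. The forward reaction is exothermic, so raising T decreases K.

decreases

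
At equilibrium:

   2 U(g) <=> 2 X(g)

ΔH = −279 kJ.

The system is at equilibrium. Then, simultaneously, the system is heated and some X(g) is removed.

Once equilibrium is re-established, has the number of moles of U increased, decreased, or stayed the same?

cannot be determined

The forward reaction is exothermic. Raising T favours the endothermic direction — shift to the left.
Removing X (g), a product, drives the reaction to the right.
The two effects oppose each other, so the net shift — and hence the change in U — cannot be determined from the given information.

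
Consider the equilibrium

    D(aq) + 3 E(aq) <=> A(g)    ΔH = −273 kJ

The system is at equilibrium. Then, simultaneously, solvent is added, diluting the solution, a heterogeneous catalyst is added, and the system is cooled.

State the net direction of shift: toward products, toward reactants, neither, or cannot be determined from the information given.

cannot be determined

Dilution lowers every aqueous concentration by the same factor. Δn_aq = 0 − 4 = -4, so the system shifts toward the side with more dissolved moles — to the left.
A catalyst speeds both forward and reverse rates equally; it changes neither Q nor K — no shift from this change.
The forward reaction is exothermic. Lowering T favours the exothermic direction — shift to the right.
The individual effects push in opposite directions; without quantitative information the net direction cannot be determined.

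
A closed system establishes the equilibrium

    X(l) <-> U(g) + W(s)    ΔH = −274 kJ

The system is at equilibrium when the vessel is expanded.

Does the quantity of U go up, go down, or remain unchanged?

Gas moles: reactants 0, products 1 (Δn_gas = +1). Expansion shifts the system toward the side with more moles of gas — to the right.
The net shift is to the right. U is a product, so its amount increases.

increases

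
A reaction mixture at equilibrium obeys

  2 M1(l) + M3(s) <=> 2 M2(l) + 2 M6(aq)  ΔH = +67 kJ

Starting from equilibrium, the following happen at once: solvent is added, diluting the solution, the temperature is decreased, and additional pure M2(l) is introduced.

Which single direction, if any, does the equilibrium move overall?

Dilution lowers every aqueous concentration by the same factor. Δn_aq = 2 − 0 = +2, so the system shifts toward the side with more dissolved moles — to the right.
The forward reaction is endothermic. Lowering T favours the exothermic direction — shift to the left.
M2 is a pure liquid; its activity is 1 regardless of amount, so Q is unaffected — no shift from this change.
The individual effects push in opposite directions; without quantitative information the net direction cannot be determined.

cannot be determined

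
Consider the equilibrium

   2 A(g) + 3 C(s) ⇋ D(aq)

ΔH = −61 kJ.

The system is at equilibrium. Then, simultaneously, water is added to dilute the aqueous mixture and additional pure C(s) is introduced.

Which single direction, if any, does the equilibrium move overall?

right

Dilution lowers every aqueous concentration by the same factor. Δn_aq = 1 − 0 = +1, so the system shifts toward the side with more dissolved moles — to the right.
C is a pure solid; its activity is 1 regardless of amount, so Q is unaffected — no shift from this change.
Only the nonzero effect(s) matter; the net shift is to the right.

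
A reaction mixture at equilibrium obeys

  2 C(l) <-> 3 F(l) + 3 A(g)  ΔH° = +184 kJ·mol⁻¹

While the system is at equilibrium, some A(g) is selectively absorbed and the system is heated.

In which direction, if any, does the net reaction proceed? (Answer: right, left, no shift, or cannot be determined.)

Removing A (g), a product, drives the reaction to the right.
The forward reaction is endothermic. Raising T favours the endothermic direction — shift to the right.
All effects act in the same direction — net shift to the right.

right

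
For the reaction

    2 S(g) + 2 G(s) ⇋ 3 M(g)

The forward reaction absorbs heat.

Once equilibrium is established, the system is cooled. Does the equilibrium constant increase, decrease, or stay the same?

decreases

K depends on temperature via the van 't Hoff relation. The forward reaction is endothermic, so lowering T decreases K.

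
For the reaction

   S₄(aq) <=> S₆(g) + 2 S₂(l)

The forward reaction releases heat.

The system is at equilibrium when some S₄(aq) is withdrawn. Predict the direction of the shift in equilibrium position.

Removing S₄ (aq), a reactant, drives the reaction to the left.

left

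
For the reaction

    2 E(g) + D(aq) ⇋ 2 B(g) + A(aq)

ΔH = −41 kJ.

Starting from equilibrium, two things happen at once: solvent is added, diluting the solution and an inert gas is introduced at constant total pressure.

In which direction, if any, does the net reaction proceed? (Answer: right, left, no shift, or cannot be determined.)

Dilution scales every aqueous concentration by the same factor. Δn_aq = 1 − 1 = 0, so Q is unchanged — no shift.
Adding inert gas at constant total pressure expands the volume, scaling every reacting partial pressure by the same factor. Δn_gas = 2 − 2 = 0, so Q is unchanged — no shift.
None of the changes alters Q relative to K, so there is no net shift.

no shift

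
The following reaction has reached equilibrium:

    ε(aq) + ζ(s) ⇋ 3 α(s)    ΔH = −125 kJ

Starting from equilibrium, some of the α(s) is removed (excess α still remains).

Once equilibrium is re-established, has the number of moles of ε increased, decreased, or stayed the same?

unchanged

α is a pure solid; its activity is 1 regardless of amount, so Q is unaffected — no shift from this change.
No net shift occurs, so the amount of ε is unchanged.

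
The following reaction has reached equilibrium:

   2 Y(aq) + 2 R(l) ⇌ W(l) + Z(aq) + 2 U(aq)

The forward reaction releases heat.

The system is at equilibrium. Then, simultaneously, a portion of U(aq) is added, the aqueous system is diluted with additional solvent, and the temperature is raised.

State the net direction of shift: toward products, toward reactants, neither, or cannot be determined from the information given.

Adding U (aq), a product, drives the reaction to the left.
Dilution lowers every aqueous concentration by the same factor. Δn_aq = 3 − 2 = +1, so the system shifts toward the side with more dissolved moles — to the right.
The forward reaction is exothermic. Raising T favours the endothermic direction — shift to the left.
The individual effects push in opposite directions; without quantitative information the net direction cannot be determined.

cannot be determined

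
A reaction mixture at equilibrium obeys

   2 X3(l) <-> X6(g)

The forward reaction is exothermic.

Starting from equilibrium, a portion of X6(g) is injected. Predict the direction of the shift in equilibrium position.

Adding X6 (g), a product, drives the reaction to the left.

left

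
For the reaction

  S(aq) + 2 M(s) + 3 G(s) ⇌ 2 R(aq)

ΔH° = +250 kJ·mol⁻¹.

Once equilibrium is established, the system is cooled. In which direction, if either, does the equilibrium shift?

left

The forward reaction is endothermic. Lowering T favours the exothermic direction — shift to the left.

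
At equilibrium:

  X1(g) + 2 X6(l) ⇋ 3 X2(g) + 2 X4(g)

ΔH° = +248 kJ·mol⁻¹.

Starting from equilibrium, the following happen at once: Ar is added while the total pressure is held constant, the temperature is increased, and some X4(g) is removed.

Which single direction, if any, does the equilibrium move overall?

Adding inert gas at constant total pressure expands the volume and lowers every reacting partial pressure. With Δn_gas = 5 − 1 = +4, Q moves away from K toward the side with fewer gas moles, so the system shifts toward the side with more gas moles — to the right.
The forward reaction is endothermic. Raising T favours the endothermic direction — shift to the right.
Removing X4 (g), a product, drives the reaction to the right.
All effects act in the same direction — net shift to the right.

right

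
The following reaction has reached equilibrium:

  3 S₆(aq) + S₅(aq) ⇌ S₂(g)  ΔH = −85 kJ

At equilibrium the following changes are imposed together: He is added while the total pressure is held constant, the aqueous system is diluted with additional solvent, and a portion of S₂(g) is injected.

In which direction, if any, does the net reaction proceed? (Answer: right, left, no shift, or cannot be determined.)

cannot be determined

Adding inert gas at constant total pressure expands the volume and lowers every reacting partial pressure. With Δn_gas = 1 − 0 = +1, Q moves away from K toward the side with fewer gas moles, so the system shifts toward the side with more gas moles — to the right.
Dilution lowers every aqueous concentration by the same factor. Δn_aq = 0 − 4 = -4, so the system shifts toward the side with more dissolved moles — to the left.
Adding S₂ (g), a product, drives the reaction to the left.
The individual effects push in opposite directions; without quantitative information the net direction cannot be determined.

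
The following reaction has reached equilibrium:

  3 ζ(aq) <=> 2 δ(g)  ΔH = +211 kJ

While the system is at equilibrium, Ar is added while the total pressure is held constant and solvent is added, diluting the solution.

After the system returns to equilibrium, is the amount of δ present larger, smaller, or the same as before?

Adding inert gas at constant total pressure expands the volume and lowers every reacting partial pressure. With Δn_gas = 2 − 0 = +2, Q moves away from K toward the side with fewer gas moles, so the system shifts toward the side with more gas moles — to the right.
Dilution lowers every aqueous concentration by the same factor. Δn_aq = 0 − 3 = -3, so the system shifts toward the side with more dissolved moles — to the left.
The two effects oppose each other, so the net shift — and hence the change in δ — cannot be determined from the given information.

cannot be determined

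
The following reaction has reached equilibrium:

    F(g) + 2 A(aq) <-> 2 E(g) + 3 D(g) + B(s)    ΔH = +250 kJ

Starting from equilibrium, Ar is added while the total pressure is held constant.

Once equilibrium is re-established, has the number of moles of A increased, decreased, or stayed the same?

Adding inert gas at constant total pressure expands the volume and lowers every reacting partial pressure. With Δn_gas = 5 − 1 = +4, Q moves away from K toward the side with fewer gas moles, so the system shifts toward the side with more gas moles — to the right.
The net shift is to the right. A is a reactant, so its amount decreases.

decreases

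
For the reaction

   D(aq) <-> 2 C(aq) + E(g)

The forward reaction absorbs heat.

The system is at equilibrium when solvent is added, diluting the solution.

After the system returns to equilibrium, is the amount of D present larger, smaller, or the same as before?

decreases

Dilution lowers every aqueous concentration by the same factor. Δn_aq = 2 − 1 = +1, so the system shifts toward the side with more dissolved moles — to the right.
The net shift is to the right. D is a reactant, so its amount decreases.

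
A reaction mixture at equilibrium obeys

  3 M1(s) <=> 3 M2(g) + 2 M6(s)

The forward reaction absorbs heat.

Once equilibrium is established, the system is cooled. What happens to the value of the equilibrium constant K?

K depends on temperature via the van 't Hoff relation. The forward reaction is endothermic, so lowering T decreases K.

decreases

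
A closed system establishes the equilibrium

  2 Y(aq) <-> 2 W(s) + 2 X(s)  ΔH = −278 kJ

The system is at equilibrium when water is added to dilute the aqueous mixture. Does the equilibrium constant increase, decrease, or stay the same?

The equilibrium constant depends only on temperature. This perturbation may move the position of equilibrium, but since T is unchanged, K itself is unchanged.

unchanged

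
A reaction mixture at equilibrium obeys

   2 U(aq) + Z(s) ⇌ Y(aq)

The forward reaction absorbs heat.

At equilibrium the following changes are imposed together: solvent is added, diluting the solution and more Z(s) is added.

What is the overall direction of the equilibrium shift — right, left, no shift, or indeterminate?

Dilution lowers every aqueous concentration by the same factor. Δn_aq = 1 − 2 = -1, so the system shifts toward the side with more dissolved moles — to the left.
Z is a pure solid; its activity is 1 regardless of amount, so Q is unaffected — no shift from this change.
Only the nonzero effect(s) matter; the net shift is to the left.

left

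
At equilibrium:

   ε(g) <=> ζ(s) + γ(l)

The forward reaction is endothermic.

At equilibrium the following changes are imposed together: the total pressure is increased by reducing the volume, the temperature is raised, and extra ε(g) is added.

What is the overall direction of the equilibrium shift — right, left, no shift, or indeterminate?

right

Gas moles: reactants 1, products 0 (Δn_gas = -1). Compression shifts the system toward the side with fewer moles of gas — to the right.
The forward reaction is endothermic. Raising T favours the endothermic direction — shift to the right.
Adding ε (g), a reactant, drives the reaction to the right.
All effects act in the same direction — net shift to the right.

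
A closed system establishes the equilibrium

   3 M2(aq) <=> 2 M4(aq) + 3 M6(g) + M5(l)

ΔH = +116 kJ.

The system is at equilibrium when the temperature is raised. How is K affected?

increases

K depends on temperature via the van 't Hoff relation. The forward reaction is endothermic, so raising T increases K.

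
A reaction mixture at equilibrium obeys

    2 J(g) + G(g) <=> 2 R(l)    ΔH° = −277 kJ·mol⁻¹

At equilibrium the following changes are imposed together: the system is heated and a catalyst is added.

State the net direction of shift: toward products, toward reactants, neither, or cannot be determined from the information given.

The forward reaction is exothermic. Raising T favours the endothermic direction — shift to the left.
A catalyst speeds both forward and reverse rates equally; it changes neither Q nor K — no shift from this change.
Only the nonzero effect(s) matter; the net shift is to the left.

left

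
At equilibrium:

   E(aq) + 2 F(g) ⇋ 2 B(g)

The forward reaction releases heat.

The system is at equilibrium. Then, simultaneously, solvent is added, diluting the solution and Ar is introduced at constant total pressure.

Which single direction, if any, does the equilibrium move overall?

left

Dilution lowers every aqueous concentration by the same factor. Δn_aq = 0 − 1 = -1, so the system shifts toward the side with more dissolved moles — to the left.
Adding inert gas at constant total pressure expands the volume, scaling every reacting partial pressure by the same factor. Δn_gas = 2 − 2 = 0, so Q is unchanged — no shift.
Only the nonzero effect(s) matter; the net shift is to the left.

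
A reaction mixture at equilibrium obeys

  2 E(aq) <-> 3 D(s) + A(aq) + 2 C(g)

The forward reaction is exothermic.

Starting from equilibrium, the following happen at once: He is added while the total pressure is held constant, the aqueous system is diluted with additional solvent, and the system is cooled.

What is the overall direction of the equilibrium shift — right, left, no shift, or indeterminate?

Adding inert gas at constant total pressure expands the volume and lowers every reacting partial pressure. With Δn_gas = 2 − 0 = +2, Q moves away from K toward the side with fewer gas moles, so the system shifts toward the side with more gas moles — to the right.
Dilution lowers every aqueous concentration by the same factor. Δn_aq = 1 − 2 = -1, so the system shifts toward the side with more dissolved moles — to the left.
The forward reaction is exothermic. Lowering T favours the exothermic direction — shift to the right.
The individual effects push in opposite directions; without quantitative information the net direction cannot be determined.

cannot be determined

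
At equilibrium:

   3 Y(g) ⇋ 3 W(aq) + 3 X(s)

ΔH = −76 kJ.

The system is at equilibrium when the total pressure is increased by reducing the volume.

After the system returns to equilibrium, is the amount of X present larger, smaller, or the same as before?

increases

Gas moles: reactants 3, products 0 (Δn_gas = -3). Compression shifts the system toward the side with fewer moles of gas — to the right.
The net shift is to the right. X is a product, so its amount increases.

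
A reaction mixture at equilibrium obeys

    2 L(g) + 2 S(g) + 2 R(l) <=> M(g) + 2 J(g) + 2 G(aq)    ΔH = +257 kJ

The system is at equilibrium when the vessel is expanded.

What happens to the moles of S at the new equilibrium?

Gas moles: reactants 4, products 3 (Δn_gas = -1). Expansion shifts the system toward the side with more moles of gas — to the left.
The net shift is to the left. S is a reactant, so its amount increases.

increases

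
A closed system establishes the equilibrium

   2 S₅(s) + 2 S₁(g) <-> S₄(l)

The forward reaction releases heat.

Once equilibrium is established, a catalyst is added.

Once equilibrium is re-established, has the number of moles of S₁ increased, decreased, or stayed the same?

unchanged

A catalyst speeds both forward and reverse rates equally; it changes neither Q nor K — no shift from this change.
No net shift occurs, so the amount of S₁ is unchanged.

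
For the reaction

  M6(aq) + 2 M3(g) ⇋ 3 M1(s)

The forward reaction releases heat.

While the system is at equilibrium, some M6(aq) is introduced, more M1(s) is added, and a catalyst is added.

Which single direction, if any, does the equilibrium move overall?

right

Adding M6 (aq), a reactant, drives the reaction to the right.
M1 is a pure solid; its activity is 1 regardless of amount, so Q is unaffected — no shift from this change.
A catalyst speeds both forward and reverse rates equally; it changes neither Q nor K — no shift from this change.
Only the nonzero effect(s) matter; the net shift is to the right.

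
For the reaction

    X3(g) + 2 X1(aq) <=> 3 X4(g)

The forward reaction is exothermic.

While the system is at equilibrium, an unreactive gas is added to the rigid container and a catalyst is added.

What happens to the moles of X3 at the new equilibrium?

At constant volume, adding an inert gas leaves every reacting species' partial pressure unchanged, so Q is unchanged — no shift from this change.
A catalyst speeds both forward and reverse rates equally; it changes neither Q nor K — no shift from this change.
No net shift occurs, so the amount of X3 is unchanged.

unchanged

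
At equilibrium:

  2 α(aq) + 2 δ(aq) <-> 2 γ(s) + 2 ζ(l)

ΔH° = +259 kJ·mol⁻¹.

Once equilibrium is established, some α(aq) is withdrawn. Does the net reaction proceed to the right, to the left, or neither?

left

Removing α (aq), a reactant, drives the reaction to the left.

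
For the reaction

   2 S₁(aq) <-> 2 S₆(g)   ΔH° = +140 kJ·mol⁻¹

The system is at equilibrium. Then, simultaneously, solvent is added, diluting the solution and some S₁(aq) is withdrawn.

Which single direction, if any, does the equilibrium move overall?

left

Dilution lowers every aqueous concentration by the same factor. Δn_aq = 0 − 2 = -2, so the system shifts toward the side with more dissolved moles — to the left.
Removing S₁ (aq), a reactant, drives the reaction to the left.
All effects act in the same direction — net shift to the left.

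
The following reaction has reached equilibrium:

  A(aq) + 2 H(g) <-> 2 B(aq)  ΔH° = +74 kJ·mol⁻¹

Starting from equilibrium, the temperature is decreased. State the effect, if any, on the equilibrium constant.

K depends on temperature via the van 't Hoff relation. The forward reaction is endothermic, so lowering T decreases K.

decreases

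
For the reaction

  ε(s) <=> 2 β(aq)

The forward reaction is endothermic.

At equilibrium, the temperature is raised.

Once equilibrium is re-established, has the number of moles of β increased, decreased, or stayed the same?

The forward reaction is endothermic. Raising T favours the endothermic direction — shift to the right.
The net shift is to the right. β is a product, so its amount increases.

increases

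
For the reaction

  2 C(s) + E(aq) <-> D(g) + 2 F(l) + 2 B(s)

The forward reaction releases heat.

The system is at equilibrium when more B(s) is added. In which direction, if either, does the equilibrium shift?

no shift

B is a pure solid; its activity is 1 regardless of amount, so Q is unaffected — no shift from this change.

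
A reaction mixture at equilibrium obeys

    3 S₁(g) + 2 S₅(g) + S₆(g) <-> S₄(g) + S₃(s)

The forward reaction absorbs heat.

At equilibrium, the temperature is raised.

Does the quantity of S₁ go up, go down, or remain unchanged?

The forward reaction is endothermic. Raising T favours the endothermic direction — shift to the right.
The net shift is to the right. S₁ is a reactant, so its amount decreases.

decreases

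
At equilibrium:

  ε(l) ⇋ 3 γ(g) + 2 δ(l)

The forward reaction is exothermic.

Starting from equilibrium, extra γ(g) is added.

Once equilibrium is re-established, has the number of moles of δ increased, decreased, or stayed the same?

Adding γ (g), a product, drives the reaction to the left.
The net shift is to the left. δ is a product, so its amount decreases.

decreases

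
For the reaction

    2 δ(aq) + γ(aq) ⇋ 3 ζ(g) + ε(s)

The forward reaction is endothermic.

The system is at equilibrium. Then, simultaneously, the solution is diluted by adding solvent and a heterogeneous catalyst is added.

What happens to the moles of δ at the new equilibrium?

Dilution lowers every aqueous concentration by the same factor. Δn_aq = 0 − 3 = -3, so the system shifts toward the side with more dissolved moles — to the left.
A catalyst speeds both forward and reverse rates equally; it changes neither Q nor K — no shift from this change.
The net shift is to the left. δ is a reactant, so its amount increases.

increases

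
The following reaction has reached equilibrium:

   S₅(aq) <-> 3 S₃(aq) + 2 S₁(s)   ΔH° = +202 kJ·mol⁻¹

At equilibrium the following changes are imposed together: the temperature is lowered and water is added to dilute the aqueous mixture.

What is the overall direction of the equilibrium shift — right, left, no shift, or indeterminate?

The forward reaction is endothermic. Lowering T favours the exothermic direction — shift to the left.
Dilution lowers every aqueous concentration by the same factor. Δn_aq = 3 − 1 = +2, so the system shifts toward the side with more dissolved moles — to the right.
The individual effects push in opposite directions; without quantitative information the net direction cannot be determined.

cannot be determined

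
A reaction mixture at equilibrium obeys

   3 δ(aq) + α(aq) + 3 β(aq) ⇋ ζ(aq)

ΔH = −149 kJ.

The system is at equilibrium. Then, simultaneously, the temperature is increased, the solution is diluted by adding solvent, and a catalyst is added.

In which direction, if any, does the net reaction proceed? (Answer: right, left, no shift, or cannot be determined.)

The forward reaction is exothermic. Raising T favours the endothermic direction — shift to the left.
Dilution lowers every aqueous concentration by the same factor. Δn_aq = 1 − 7 = -6, so the system shifts toward the side with more dissolved moles — to the left.
A catalyst speeds both forward and reverse rates equally; it changes neither Q nor K — no shift from this change.
Only the nonzero effect(s) matter; the net shift is to the left.

left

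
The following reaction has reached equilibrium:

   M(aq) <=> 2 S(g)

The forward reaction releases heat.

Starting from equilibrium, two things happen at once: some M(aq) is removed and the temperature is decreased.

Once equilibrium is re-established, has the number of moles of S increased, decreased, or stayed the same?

Removing M (aq), a reactant, drives the reaction to the left.
The forward reaction is exothermic. Lowering T favours the exothermic direction — shift to the right.
The two effects oppose each other, so the net shift — and hence the change in S — cannot be determined from the given information.

cannot be determined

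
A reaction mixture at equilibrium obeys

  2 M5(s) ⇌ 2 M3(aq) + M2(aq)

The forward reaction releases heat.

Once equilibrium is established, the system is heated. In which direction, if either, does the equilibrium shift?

The forward reaction is exothermic. Raising T favours the endothermic direction — shift to the left.

left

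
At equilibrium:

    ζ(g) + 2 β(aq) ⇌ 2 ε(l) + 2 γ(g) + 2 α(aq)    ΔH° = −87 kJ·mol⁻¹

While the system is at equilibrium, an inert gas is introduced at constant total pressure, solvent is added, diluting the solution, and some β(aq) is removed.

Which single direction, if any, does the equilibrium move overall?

Adding inert gas at constant total pressure expands the volume and lowers every reacting partial pressure. With Δn_gas = 2 − 1 = +1, Q moves away from K toward the side with fewer gas moles, so the system shifts toward the side with more gas moles — to the right.
Dilution scales every aqueous concentration by the same factor. Δn_aq = 2 − 2 = 0, so Q is unchanged — no shift.
Removing β (aq), a reactant, drives the reaction to the left.
The individual effects push in opposite directions; without quantitative information the net direction cannot be determined.

cannot be determined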